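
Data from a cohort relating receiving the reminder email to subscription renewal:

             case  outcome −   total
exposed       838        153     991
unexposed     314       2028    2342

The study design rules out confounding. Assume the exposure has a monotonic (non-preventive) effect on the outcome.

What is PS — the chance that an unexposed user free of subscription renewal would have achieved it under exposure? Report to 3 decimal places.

PS ≈ 0.822

p₁ = P(outcome | exposed) = 838/991 = 0.84561
p₀ = P(outcome | unexposed) = 314/2342 = 0.13407
Under exogeneity and monotonicity, PS = (p₁ − p₀) / (1 − p₀).
PS = (0.84561 − 0.13407) / (1 − 0.13407) = 0.71154 / 0.86593 ≈ 0.8217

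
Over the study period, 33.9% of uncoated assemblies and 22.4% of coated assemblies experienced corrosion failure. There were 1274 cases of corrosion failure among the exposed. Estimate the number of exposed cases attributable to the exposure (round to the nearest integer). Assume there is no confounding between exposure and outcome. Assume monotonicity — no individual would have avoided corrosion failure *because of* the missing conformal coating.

about 432 cases

p₁ = 0.339, p₀ = 0.224.
PN = (p₁ − p₀)/p₁ = (0.339 − 0.224) / 0.339 ≈ 0.33923.
Attributable cases ≈ PN × (exposed cases) = 0.33923 × 1274 ≈ 432.18.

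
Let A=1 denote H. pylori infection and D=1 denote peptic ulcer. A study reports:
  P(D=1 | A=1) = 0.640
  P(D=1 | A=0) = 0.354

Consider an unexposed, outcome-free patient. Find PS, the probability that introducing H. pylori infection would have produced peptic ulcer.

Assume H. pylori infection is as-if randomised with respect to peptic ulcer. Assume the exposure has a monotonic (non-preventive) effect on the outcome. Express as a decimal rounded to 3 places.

PS ≈ 0.443

Let p₁ = 0.64, p₀ = 0.354.
Under exogeneity and monotonicity, PS = (p₁ − p₀) / (1 − p₀).
PS = (0.64 − 0.354) / (1 − 0.354) = 0.286 / 0.646 ≈ 0.4427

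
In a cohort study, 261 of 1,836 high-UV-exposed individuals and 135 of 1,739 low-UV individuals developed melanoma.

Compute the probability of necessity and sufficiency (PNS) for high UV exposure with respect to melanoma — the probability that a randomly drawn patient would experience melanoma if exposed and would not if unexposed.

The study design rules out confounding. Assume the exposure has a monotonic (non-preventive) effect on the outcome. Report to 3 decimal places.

p₁ = P(outcome | exposed) = 261/1836 = 0.14216
p₀ = P(outcome | unexposed) = 135/1739 = 0.077631
Under exogeneity and monotonicity, PNS = p₁ − p₀.
PNS = 0.14216 − 0.077631 = 0.064526

PNS ≈ 0.065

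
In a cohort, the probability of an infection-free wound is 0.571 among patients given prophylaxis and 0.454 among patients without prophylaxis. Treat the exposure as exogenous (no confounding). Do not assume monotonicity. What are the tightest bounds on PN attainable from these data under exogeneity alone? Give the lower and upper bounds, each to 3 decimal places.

0.205 ≤ PN ≤ 0.956

Let p₁ = 0.571, p₀ = 0.454.
Under exogeneity alone the bounds on PN are max{0,(p₁−p₀)/p₁} ≤ PN ≤ min{1,(1−p₀)/p₁}.
  lower = (p₁ − p₀)/p₁ = 0.117 / 0.571 ≈ 0.2049
  upper = min{1, (1 − p₀)/p₁} = 0.546 / 0.571 ≈ 0.9562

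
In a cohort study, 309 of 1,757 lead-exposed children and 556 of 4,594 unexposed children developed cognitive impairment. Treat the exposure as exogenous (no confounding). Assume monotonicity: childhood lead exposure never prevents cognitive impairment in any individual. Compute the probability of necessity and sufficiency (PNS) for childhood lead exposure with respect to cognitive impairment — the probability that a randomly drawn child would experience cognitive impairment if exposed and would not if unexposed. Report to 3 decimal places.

PNS ≈ 0.055

p₁ = P(outcome | exposed) = 309/1757 = 0.17587
p₀ = P(outcome | unexposed) = 556/4594 = 0.12103
Under exogeneity and monotonicity, PNS = p₁ − p₀.
PNS = 0.17587 − 0.12103 = 0.054841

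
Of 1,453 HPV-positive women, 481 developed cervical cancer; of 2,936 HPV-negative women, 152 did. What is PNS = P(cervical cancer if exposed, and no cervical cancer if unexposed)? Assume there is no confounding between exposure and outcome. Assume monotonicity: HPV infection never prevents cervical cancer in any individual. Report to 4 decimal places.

p₁ = P(outcome | exposed) = 481/1453 = 0.33104
p₀ = P(outcome | unexposed) = 152/2936 = 0.051771
Under exogeneity and monotonicity, PNS = p₁ − p₀.
PNS = 0.33104 − 0.051771 = 0.27927

PNS ≈ 0.2793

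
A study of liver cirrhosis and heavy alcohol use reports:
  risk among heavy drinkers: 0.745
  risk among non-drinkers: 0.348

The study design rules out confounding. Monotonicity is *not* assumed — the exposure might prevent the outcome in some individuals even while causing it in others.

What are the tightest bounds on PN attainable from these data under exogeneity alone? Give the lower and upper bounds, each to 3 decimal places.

Let p₁ = 0.745, p₀ = 0.348.
Under exogeneity alone the bounds on PN are max{0,(p₁−p₀)/p₁} ≤ PN ≤ min{1,(1−p₀)/p₁}.
  lower = (p₁ − p₀)/p₁ = 0.397 / 0.745 ≈ 0.5329
  upper = min{1, (1 − p₀)/p₁} = 0.652 / 0.745 ≈ 0.8752

0.533 ≤ PN ≤ 0.875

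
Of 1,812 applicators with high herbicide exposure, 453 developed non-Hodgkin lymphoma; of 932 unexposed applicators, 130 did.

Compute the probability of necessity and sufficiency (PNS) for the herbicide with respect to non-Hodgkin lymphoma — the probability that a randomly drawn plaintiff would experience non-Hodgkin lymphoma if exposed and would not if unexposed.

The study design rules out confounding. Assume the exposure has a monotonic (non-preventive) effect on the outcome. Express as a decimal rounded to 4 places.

PNS ≈ 0.1105

p₁ = P(outcome | exposed) = 453/1812 = 0.25
p₀ = P(outcome | unexposed) = 130/932 = 0.13948
Under exogeneity and monotonicity, PNS = p₁ − p₀.
PNS = 0.25 − 0.13948 = 0.11052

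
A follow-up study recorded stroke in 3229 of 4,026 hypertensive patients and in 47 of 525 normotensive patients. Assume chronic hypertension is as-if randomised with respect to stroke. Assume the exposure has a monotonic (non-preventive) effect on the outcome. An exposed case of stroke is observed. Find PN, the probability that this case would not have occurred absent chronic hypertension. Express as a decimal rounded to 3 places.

p₁ = P(outcome | exposed) = 3229/4026 = 0.80204
p₀ = P(outcome | unexposed) = 47/525 = 0.089524
Under exogeneity and monotonicity, PN = (p₁ − p₀) / p₁.
PN = (0.80204 − 0.089524) / 0.80204 = 0.71251 / 0.80204 ≈ 0.8884

PN ≈ 0.888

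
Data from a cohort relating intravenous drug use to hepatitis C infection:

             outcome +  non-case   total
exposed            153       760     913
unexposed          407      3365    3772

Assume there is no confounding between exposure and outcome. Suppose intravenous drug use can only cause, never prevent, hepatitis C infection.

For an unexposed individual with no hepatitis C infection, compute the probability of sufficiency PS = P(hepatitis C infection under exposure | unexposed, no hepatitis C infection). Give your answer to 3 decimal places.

PS ≈ 0.067

p₁ = P(outcome | exposed) = 153/913 = 0.16758
p₀ = P(outcome | unexposed) = 407/3772 = 0.1079
Under exogeneity and monotonicity, PS = (p₁ − p₀) / (1 − p₀).
PS = (0.16758 − 0.1079) / (1 − 0.1079) = 0.059679 / 0.8921 ≈ 0.0669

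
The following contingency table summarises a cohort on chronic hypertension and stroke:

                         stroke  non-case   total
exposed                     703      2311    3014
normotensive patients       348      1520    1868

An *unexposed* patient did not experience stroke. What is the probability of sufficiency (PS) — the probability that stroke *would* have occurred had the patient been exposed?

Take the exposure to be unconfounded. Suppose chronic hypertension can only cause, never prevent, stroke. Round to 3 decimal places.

PS ≈ 0.058

p₁ = P(outcome | exposed) = 703/3014 = 0.23324
p₀ = P(outcome | unexposed) = 348/1868 = 0.1863
Under exogeneity and monotonicity, PS = (p₁ − p₀)/(1 − p₀).
PS = (0.23324 − 0.1863) / 0.8137 ≈ 0.0577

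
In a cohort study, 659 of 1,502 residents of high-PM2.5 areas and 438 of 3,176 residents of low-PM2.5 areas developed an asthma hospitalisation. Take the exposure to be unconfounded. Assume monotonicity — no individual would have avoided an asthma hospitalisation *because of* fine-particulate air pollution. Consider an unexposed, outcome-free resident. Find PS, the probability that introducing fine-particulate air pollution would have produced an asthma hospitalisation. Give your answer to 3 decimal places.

p₁ = P(outcome | exposed) = 659/1502 = 0.43875
p₀ = P(outcome | unexposed) = 438/3176 = 0.13791
Under exogeneity and monotonicity, PS = (p₁ − p₀) / (1 − p₀).
PS = (0.43875 − 0.13791) / (1 − 0.13791) = 0.30084 / 0.86209 ≈ 0.3490

PS ≈ 0.349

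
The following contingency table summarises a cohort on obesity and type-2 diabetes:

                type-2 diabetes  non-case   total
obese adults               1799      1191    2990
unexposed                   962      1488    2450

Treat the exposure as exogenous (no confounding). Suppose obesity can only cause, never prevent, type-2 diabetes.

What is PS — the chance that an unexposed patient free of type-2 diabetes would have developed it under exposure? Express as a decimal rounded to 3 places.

p₁ = P(outcome | exposed) = 1799/2990 = 0.60167
p₀ = P(outcome | unexposed) = 962/2450 = 0.39265
Under exogeneity and monotonicity, PS = (p₁ − p₀)/(1 − p₀).
PS = (0.60167 − 0.39265) / 0.60735 ≈ 0.3442

PS ≈ 0.344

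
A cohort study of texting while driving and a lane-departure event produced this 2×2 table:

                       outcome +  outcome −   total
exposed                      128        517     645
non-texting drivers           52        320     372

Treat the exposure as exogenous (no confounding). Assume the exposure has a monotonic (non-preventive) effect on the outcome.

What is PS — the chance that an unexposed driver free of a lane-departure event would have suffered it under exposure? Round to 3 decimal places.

p₁ = P(outcome | exposed) = 128/645 = 0.19845
p₀ = P(outcome | unexposed) = 52/372 = 0.13978
Under exogeneity and monotonicity, PS = (p₁ − p₀)/(1 − p₀).
PS = (0.19845 − 0.13978) / 0.86022 ≈ 0.0682

PS ≈ 0.068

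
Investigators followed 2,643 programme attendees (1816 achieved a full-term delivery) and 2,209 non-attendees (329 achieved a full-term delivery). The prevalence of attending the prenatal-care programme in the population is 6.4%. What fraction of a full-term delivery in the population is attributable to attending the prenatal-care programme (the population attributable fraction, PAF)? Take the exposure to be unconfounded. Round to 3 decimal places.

p₁ = P(outcome | exposed) = 1816/2643 = 0.6871
p₀ = P(outcome | unexposed) = 329/2209 = 0.14894
Overall risk P(Y=1) = π·p₁ + (1−π)·p₀ = 0.064×0.6871 + 0.936×0.14894 = 0.18338.
Under exogeneity, PAF = [P(Y=1) − p₀] / P(Y=1).
PAF = (0.18338 − 0.14894) / 0.18338 ≈ 0.1878

PAF ≈ 0.188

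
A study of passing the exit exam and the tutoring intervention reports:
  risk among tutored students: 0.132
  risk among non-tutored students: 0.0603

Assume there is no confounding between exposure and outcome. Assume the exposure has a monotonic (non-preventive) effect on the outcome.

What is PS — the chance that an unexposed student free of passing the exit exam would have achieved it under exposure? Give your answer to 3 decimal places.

PS ≈ 0.076

Let p₁ = 0.132, p₀ = 0.0603.
Under exogeneity and monotonicity, PS = (p₁ − p₀) / (1 − p₀).
PS = (0.132 − 0.0603) / (1 − 0.0603) = 0.0717 / 0.9397 ≈ 0.0763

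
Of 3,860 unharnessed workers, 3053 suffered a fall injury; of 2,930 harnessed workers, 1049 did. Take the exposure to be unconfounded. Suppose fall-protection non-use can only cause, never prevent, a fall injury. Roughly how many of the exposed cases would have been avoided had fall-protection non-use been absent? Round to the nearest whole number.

p₁ = P(outcome | exposed) = 3053/3860 = 0.79093
p₀ = P(outcome | unexposed) = 1049/2930 = 0.35802
PN = (p₁ − p₀)/p₁ = (0.79093 − 0.35802) / 0.79093 ≈ 0.54734.
Attributable cases ≈ PN × (exposed cases) = 0.54734 × 3053 ≈ 1671.04.

about 1671 cases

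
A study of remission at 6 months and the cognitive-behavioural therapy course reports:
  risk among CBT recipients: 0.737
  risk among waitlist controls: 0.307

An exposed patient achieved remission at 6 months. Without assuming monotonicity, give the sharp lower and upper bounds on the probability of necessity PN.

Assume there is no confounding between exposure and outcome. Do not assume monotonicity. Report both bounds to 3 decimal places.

Let p₁ = 0.737, p₀ = 0.307.
Under exogeneity alone the bounds on PN are max{0,(p₁−p₀)/p₁} ≤ PN ≤ min{1,(1−p₀)/p₁}.
  lower = (p₁ − p₀)/p₁ = 0.43 / 0.737 ≈ 0.5834
  upper = min{1, (1 − p₀)/p₁} = 0.693 / 0.737 ≈ 0.9403

0.583 ≤ PN ≤ 0.940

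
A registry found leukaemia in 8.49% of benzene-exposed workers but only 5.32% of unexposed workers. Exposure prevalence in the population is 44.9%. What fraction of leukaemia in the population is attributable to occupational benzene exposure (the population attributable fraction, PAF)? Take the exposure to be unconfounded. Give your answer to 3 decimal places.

PAF ≈ 0.211

p₁ = 0.0849, p₀ = 0.0532.
Overall risk P(Y=1) = π·p₁ + (1−π)·p₀ = 0.449×0.0849 + 0.551×0.0532 = 0.067433.
Under exogeneity, PAF = [P(Y=1) − p₀] / P(Y=1).
PAF = (0.067433 − 0.0532) / 0.067433 ≈ 0.2111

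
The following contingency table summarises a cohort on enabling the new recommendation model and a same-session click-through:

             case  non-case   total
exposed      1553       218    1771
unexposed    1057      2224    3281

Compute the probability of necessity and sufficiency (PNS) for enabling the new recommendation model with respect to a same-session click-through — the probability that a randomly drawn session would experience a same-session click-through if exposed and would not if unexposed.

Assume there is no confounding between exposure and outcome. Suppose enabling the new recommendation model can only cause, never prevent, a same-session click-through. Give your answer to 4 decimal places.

PNS ≈ 0.5547

p₁ = P(outcome | exposed) = 1553/1771 = 0.87691
p₀ = P(outcome | unexposed) = 1057/3281 = 0.32216
Under exogeneity and monotonicity, PNS = p₁ − p₀.
PNS = 0.87691 − 0.32216 = 0.55475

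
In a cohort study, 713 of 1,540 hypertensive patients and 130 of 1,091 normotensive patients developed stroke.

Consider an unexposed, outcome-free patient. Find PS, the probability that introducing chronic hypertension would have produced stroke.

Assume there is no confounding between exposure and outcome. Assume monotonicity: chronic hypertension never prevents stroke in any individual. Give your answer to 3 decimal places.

p₁ = P(outcome | exposed) = 713/1540 = 0.46299
p₀ = P(outcome | unexposed) = 130/1091 = 0.11916
Under exogeneity and monotonicity, PS = (p₁ − p₀) / (1 − p₀).
PS = (0.46299 − 0.11916) / (1 − 0.11916) = 0.34383 / 0.88084 ≈ 0.3903

PS ≈ 0.390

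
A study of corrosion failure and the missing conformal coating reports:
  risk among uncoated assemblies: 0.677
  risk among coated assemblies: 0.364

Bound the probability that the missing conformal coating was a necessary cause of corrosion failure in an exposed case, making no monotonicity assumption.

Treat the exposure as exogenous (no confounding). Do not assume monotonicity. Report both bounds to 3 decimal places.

0.462 ≤ PN ≤ 0.939

Let p₁ = 0.677, p₀ = 0.364.
Under exogeneity alone the bounds on PN are max{0,(p₁−p₀)/p₁} ≤ PN ≤ min{1,(1−p₀)/p₁}.
  lower = (p₁ − p₀)/p₁ = 0.313 / 0.677 ≈ 0.4623
  upper = min{1, (1 − p₀)/p₁} = 0.636 / 0.677 ≈ 0.9394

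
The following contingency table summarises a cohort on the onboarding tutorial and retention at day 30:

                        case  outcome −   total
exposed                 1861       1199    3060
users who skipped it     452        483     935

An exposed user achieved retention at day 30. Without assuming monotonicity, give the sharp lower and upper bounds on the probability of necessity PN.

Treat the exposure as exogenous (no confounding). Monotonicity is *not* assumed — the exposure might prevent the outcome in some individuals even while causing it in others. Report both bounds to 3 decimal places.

0.205 ≤ PN ≤ 0.849

p₁ = P(outcome | exposed) = 1861/3060 = 0.60817
p₀ = P(outcome | unexposed) = 452/935 = 0.48342
Under exogeneity alone the bounds on PN are max{0,(p₁−p₀)/p₁} ≤ PN ≤ min{1,(1−p₀)/p₁}.
  lower = (p₁ − p₀)/p₁ = 0.12475 / 0.60817 ≈ 0.2051
  upper = min{1, (1 − p₀)/p₁} = 0.51658 / 0.60817 ≈ 0.8494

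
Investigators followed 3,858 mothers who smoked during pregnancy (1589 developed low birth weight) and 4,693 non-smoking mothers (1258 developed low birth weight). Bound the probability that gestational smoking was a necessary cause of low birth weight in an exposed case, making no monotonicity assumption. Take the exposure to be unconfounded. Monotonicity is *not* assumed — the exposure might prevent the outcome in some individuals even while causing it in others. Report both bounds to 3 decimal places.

0.349 ≤ PN ≤ 1.000

p₁ = P(outcome | exposed) = 1589/3858 = 0.41187
p₀ = P(outcome | unexposed) = 1258/4693 = 0.26806
Under exogeneity alone the bounds on PN are max{0,(p₁−p₀)/p₁} ≤ PN ≤ min{1,(1−p₀)/p₁}.
  lower = (p₁ − p₀)/p₁ = 0.14381 / 0.41187 ≈ 0.3492
  upper = min{1, (1 − p₀)/p₁} = 0.73194 / 0.41187 ≈ 1.7771 → capped at 1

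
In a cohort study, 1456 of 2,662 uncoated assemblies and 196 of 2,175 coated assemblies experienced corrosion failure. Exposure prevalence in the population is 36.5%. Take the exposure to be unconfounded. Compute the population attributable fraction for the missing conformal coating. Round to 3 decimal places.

PAF ≈ 0.649

p₁ = P(outcome | exposed) = 1456/2662 = 0.54696
p₀ = P(outcome | unexposed) = 196/2175 = 0.090115
Overall risk P(Y=1) = π·p₁ + (1−π)·p₀ = 0.365×0.54696 + 0.635×0.090115 = 0.25686.
Under exogeneity, PAF = [P(Y=1) − p₀] / P(Y=1).
PAF = (0.25686 − 0.090115) / 0.25686 ≈ 0.6492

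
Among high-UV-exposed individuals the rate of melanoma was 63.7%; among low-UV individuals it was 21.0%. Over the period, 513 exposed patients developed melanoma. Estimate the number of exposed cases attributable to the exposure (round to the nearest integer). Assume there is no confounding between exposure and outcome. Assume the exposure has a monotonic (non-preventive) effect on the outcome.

p₁ = 0.637, p₀ = 0.21.
PN = (p₁ − p₀)/p₁ = (0.637 − 0.21) / 0.637 ≈ 0.67033.
Attributable cases ≈ PN × (exposed cases) = 0.67033 × 513 ≈ 343.88.

about 344 cases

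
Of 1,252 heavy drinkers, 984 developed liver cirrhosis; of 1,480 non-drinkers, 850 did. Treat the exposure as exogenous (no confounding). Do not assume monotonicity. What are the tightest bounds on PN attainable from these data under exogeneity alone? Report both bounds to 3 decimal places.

p₁ = P(outcome | exposed) = 984/1252 = 0.78594
p₀ = P(outcome | unexposed) = 850/1480 = 0.57432
Under exogeneity alone the bounds on PN are max{0,(p₁−p₀)/p₁} ≤ PN ≤ min{1,(1−p₀)/p₁}.
  lower = (p₁ − p₀)/p₁ = 0.21162 / 0.78594 ≈ 0.2693
  upper = min{1, (1 − p₀)/p₁} = 0.42568 / 0.78594 ≈ 0.5416

0.269 ≤ PN ≤ 0.542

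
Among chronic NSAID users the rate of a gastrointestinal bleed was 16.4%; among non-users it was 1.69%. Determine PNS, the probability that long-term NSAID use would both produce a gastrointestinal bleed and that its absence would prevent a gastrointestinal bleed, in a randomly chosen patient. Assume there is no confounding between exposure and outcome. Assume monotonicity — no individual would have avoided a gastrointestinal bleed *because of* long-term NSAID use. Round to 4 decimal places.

p₁ = 0.164, p₀ = 0.0169.
Under exogeneity and monotonicity, PNS = p₁ − p₀.
PNS = 0.164 − 0.0169 = 0.1471

PNS ≈ 0.1471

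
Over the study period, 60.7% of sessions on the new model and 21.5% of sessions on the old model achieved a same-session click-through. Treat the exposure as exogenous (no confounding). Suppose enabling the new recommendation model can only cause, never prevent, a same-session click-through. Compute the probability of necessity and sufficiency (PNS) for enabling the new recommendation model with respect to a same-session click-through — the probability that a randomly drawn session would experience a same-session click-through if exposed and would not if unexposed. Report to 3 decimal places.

p₁ = 0.607, p₀ = 0.215.
Under exogeneity and monotonicity, PNS = p₁ − p₀.
PNS = 0.607 − 0.215 = 0.392

PNS ≈ 0.392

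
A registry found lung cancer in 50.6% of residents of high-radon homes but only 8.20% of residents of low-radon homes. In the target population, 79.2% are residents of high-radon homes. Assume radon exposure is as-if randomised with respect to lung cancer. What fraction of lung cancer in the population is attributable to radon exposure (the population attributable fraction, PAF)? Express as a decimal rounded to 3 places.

p₁ = 0.506, p₀ = 0.082.
Overall risk P(Y=1) = π·p₁ + (1−π)·p₀ = 0.792×0.506 + 0.208×0.082 = 0.41781.
Under exogeneity, PAF = [P(Y=1) − p₀] / P(Y=1).
PAF = (0.41781 − 0.082) / 0.41781 ≈ 0.8037

PAF ≈ 0.804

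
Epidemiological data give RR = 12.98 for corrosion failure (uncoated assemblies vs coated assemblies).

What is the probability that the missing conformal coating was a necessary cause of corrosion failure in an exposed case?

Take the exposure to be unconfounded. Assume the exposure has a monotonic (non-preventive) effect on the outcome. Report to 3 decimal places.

PN ≈ 0.923

Under exogeneity and monotonicity, PN = (RR − 1) / RR = 1 − 1/RR.
PN = (12.98 − 1) / 12.98 = 11.98 / 12.98 ≈ 0.9230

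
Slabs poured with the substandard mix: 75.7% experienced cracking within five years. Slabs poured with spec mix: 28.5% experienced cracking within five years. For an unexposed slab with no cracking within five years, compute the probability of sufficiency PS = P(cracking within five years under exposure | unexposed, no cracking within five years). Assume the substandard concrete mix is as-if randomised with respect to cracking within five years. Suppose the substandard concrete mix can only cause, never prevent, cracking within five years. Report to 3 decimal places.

PS ≈ 0.660

p₁ = 0.757, p₀ = 0.285.
Under exogeneity and monotonicity, PS = (p₁ − p₀) / (1 − p₀).
PS = (0.757 − 0.285) / (1 − 0.285) = 0.472 / 0.715 ≈ 0.6601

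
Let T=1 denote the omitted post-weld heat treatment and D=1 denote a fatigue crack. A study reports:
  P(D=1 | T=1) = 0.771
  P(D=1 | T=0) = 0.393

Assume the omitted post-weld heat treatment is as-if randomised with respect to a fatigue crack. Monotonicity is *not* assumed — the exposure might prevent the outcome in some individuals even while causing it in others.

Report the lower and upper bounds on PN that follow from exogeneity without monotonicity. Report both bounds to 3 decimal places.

0.490 ≤ PN ≤ 0.787

Let p₁ = 0.771, p₀ = 0.393.
Under exogeneity alone the bounds on PN are max{0,(p₁−p₀)/p₁} ≤ PN ≤ min{1,(1−p₀)/p₁}.
  lower = (p₁ − p₀)/p₁ = 0.378 / 0.771 ≈ 0.4903
  upper = min{1, (1 − p₀)/p₁} = 0.607 / 0.771 ≈ 0.7873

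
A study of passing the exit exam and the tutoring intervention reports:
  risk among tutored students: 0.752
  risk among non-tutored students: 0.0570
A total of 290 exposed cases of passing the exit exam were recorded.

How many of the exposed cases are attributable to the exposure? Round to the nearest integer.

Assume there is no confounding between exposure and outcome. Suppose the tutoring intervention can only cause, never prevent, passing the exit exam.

about 268 cases

Let p₁ = 0.752, p₀ = 0.057.
PN = (p₁ − p₀)/p₁ = (0.752 − 0.057) / 0.752 ≈ 0.92420.
Attributable cases ≈ PN × (exposed cases) = 0.92420 × 290 ≈ 268.02.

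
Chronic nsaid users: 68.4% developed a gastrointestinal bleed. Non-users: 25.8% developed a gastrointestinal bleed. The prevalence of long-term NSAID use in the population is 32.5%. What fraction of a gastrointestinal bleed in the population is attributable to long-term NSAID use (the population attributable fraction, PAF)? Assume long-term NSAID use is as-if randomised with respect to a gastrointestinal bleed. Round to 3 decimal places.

p₁ = 0.684, p₀ = 0.258.
Overall risk P(Y=1) = π·p₁ + (1−π)·p₀ = 0.325×0.684 + 0.675×0.258 = 0.39645.
Under exogeneity, PAF = [P(Y=1) − p₀] / P(Y=1).
PAF = (0.39645 − 0.258) / 0.39645 ≈ 0.3492

PAF ≈ 0.349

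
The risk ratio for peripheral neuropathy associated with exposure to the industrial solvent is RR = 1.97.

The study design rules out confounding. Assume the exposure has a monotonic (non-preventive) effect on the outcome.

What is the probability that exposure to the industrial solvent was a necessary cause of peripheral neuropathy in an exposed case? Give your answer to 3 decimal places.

Under exogeneity and monotonicity, PN = (RR − 1) / RR = 1 − 1/RR.
PN = (1.97 − 1) / 1.97 = 0.97 / 1.97 ≈ 0.4924

PN ≈ 0.492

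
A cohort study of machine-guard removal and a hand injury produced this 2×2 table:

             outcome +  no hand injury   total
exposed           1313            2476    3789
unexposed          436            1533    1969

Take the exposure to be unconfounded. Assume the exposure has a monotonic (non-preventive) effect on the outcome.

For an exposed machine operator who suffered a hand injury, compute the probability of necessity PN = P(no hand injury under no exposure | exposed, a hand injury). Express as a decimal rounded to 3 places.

p₁ = P(outcome | exposed) = 1313/3789 = 0.34653
p₀ = P(outcome | unexposed) = 436/1969 = 0.22143
Under exogeneity and monotonicity, PN = (p₁ − p₀)/p₁.
PN = (0.34653 − 0.22143) / 0.34653 ≈ 0.3610

PN ≈ 0.361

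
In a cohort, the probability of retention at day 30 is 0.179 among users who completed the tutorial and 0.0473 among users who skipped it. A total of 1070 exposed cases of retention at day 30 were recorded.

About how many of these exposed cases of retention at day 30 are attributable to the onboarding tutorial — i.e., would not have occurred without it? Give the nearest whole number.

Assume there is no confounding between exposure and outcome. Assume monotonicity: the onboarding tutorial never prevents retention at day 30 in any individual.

Let p₁ = 0.179, p₀ = 0.0473.
PN = (p₁ − p₀)/p₁ = (0.179 − 0.0473) / 0.179 ≈ 0.73575.
Attributable cases ≈ PN × (exposed cases) = 0.73575 × 1070 ≈ 787.26.

about 787 cases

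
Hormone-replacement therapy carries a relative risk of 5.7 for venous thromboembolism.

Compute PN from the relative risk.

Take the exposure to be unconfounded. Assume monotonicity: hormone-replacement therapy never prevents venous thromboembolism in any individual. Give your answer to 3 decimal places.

Under exogeneity and monotonicity, PN = (RR − 1) / RR = 1 − 1/RR.
PN = (5.7 − 1) / 5.7 = 4.7 / 5.7 ≈ 0.8246

PN ≈ 0.825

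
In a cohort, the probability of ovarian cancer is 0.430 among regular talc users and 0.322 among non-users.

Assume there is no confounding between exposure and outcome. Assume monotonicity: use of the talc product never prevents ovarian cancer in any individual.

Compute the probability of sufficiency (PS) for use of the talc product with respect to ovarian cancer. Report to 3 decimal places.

PS ≈ 0.159

Let p₁ = 0.43, p₀ = 0.322.
Under exogeneity and monotonicity, PS = (p₁ − p₀) / (1 − p₀).
PS = (0.43 − 0.322) / (1 − 0.322) = 0.108 / 0.678 ≈ 0.1593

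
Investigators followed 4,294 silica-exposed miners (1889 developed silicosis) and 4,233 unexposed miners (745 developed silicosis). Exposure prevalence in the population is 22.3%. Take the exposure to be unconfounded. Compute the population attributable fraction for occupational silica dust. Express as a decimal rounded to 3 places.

PAF ≈ 0.251

p₁ = P(outcome | exposed) = 1889/4294 = 0.43992
p₀ = P(outcome | unexposed) = 745/4233 = 0.176
Overall risk P(Y=1) = π·p₁ + (1−π)·p₀ = 0.223×0.43992 + 0.777×0.176 = 0.23485.
Under exogeneity, PAF = [P(Y=1) − p₀] / P(Y=1).
PAF = (0.23485 − 0.176) / 0.23485 ≈ 0.2506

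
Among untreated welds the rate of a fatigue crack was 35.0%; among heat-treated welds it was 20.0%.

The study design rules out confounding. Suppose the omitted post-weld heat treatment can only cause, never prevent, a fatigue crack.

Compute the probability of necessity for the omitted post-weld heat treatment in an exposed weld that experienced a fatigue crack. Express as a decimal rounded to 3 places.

p₁ = 0.35, p₀ = 0.2.
Under exogeneity and monotonicity, PN = (p₁ − p₀) / p₁.
PN = (0.35 − 0.2) / 0.35 = 0.15 / 0.35 ≈ 0.4286

PN ≈ 0.429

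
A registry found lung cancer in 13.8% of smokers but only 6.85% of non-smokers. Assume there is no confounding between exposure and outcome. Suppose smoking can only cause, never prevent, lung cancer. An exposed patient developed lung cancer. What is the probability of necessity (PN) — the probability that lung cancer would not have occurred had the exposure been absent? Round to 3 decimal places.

PN ≈ 0.504

p₁ = 0.138, p₀ = 0.0685.
Under exogeneity and monotonicity, PN = (p₁ − p₀) / p₁.
PN = (0.138 − 0.0685) / 0.138 = 0.0695 / 0.138 ≈ 0.5036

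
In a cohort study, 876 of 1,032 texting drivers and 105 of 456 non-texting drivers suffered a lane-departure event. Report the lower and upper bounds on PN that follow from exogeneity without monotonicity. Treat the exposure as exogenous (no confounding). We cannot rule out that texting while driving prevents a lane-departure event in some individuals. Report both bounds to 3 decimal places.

0.729 ≤ PN ≤ 0.907

p₁ = P(outcome | exposed) = 876/1032 = 0.84884
p₀ = P(outcome | unexposed) = 105/456 = 0.23026
Under exogeneity alone the bounds on PN are max{0,(p₁−p₀)/p₁} ≤ PN ≤ min{1,(1−p₀)/p₁}.
  lower = (p₁ − p₀)/p₁ = 0.61857 / 0.84884 ≈ 0.7287
  upper = min{1, (1 − p₀)/p₁} = 0.76974 / 0.84884 ≈ 0.9068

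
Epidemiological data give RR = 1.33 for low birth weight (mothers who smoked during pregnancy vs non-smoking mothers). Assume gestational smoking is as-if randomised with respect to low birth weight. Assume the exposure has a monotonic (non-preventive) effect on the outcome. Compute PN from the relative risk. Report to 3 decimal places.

PN ≈ 0.248

Under exogeneity and monotonicity, PN = (RR − 1) / RR = 1 − 1/RR.
PN = (1.33 − 1) / 1.33 = 0.33 / 1.33 ≈ 0.2481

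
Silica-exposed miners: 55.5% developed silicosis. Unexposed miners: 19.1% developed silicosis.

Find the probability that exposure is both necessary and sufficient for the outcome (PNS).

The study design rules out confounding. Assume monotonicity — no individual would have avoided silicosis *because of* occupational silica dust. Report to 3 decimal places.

p₁ = 0.555, p₀ = 0.191.
Under exogeneity and monotonicity, PNS = p₁ − p₀.
PNS = 0.555 − 0.191 = 0.364

PNS ≈ 0.364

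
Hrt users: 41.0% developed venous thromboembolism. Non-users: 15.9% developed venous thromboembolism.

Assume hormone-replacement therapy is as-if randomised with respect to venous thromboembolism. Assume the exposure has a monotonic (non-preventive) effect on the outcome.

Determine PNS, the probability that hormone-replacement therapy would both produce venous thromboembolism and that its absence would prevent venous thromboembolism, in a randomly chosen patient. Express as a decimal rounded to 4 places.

PNS ≈ 0.2510

p₁ = 0.41, p₀ = 0.159.
Under exogeneity and monotonicity, PNS = p₁ − p₀.
PNS = 0.41 − 0.159 = 0.251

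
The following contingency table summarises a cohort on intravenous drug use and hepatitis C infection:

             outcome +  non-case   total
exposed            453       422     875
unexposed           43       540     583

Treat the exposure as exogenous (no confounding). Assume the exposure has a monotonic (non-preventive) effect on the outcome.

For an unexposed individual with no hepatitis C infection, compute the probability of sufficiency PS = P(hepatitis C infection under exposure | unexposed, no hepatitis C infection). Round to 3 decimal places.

PS ≈ 0.479

p₁ = P(outcome | exposed) = 453/875 = 0.51771
p₀ = P(outcome | unexposed) = 43/583 = 0.073756
Under exogeneity and monotonicity, PS = (p₁ − p₀) / (1 − p₀).
PS = (0.51771 − 0.073756) / (1 − 0.073756) = 0.44396 / 0.92624 ≈ 0.4793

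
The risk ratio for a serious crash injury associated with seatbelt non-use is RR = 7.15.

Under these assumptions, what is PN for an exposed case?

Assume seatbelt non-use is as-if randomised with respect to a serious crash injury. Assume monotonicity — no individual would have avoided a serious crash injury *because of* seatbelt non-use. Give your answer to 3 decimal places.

PN ≈ 0.860

Under exogeneity and monotonicity, PN = (RR − 1) / RR = 1 − 1/RR.
PN = (7.15 − 1) / 7.15 = 6.15 / 7.15 ≈ 0.8601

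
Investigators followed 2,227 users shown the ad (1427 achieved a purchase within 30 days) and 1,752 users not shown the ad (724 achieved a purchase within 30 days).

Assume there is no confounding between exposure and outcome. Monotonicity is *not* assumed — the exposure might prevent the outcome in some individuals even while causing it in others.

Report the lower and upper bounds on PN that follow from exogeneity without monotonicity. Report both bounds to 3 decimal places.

0.355 ≤ PN ≤ 0.916

p₁ = P(outcome | exposed) = 1427/2227 = 0.64077
p₀ = P(outcome | unexposed) = 724/1752 = 0.41324
Under exogeneity alone the bounds on PN are max{0,(p₁−p₀)/p₁} ≤ PN ≤ min{1,(1−p₀)/p₁}.
  lower = (p₁ − p₀)/p₁ = 0.22753 / 0.64077 ≈ 0.3551
  upper = min{1, (1 − p₀)/p₁} = 0.58676 / 0.64077 ≈ 0.9157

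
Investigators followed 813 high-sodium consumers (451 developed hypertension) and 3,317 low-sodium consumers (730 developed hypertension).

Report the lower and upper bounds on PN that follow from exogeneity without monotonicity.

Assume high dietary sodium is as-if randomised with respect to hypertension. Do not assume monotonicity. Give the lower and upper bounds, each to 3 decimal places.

0.603 ≤ PN ≤ 1.000

p₁ = P(outcome | exposed) = 451/813 = 0.55474
p₀ = P(outcome | unexposed) = 730/3317 = 0.22008
Under exogeneity alone the bounds on PN are max{0,(p₁−p₀)/p₁} ≤ PN ≤ min{1,(1−p₀)/p₁}.
  lower = (p₁ − p₀)/p₁ = 0.33466 / 0.55474 ≈ 0.6033
  upper = min{1, (1 − p₀)/p₁} = 0.77992 / 0.55474 ≈ 1.4059 → capped at 1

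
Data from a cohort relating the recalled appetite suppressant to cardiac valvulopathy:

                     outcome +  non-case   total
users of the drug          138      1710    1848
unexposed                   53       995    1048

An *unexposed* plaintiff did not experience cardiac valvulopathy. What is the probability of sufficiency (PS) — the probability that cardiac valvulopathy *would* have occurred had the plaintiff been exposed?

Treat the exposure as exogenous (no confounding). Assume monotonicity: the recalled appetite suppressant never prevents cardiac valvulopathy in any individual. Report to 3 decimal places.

p₁ = P(outcome | exposed) = 138/1848 = 0.074675
p₀ = P(outcome | unexposed) = 53/1048 = 0.050573
Under exogeneity and monotonicity, PS = (p₁ − p₀)/(1 − p₀).
PS = (0.074675 − 0.050573) / 0.94943 ≈ 0.0254

PS ≈ 0.025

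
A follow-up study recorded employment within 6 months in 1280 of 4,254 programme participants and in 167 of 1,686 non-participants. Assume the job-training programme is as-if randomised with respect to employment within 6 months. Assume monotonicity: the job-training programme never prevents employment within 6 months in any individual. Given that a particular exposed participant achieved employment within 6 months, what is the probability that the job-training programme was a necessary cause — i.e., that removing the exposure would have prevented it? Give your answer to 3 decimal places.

p₁ = P(outcome | exposed) = 1280/4254 = 0.30089
p₀ = P(outcome | unexposed) = 167/1686 = 0.099051
Under exogeneity and monotonicity, PN = (p₁ − p₀) / p₁.
PN = (0.30089 − 0.099051) / 0.30089 = 0.20184 / 0.30089 ≈ 0.6708

PN ≈ 0.671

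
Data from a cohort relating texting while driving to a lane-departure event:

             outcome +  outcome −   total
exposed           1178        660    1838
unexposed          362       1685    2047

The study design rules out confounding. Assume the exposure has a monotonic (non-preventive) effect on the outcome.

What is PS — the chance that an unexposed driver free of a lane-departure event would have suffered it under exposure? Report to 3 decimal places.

PS ≈ 0.564

p₁ = P(outcome | exposed) = 1178/1838 = 0.64091
p₀ = P(outcome | unexposed) = 362/2047 = 0.17684
Under exogeneity and monotonicity, PS = (p₁ − p₀)/(1 − p₀).
PS = (0.64091 − 0.17684) / 0.82316 ≈ 0.5638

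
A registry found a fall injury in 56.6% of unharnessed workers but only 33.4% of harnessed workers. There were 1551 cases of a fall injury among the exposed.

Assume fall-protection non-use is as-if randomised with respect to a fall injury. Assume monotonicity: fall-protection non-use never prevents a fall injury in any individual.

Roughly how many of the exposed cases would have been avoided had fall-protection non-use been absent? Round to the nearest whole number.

p₁ = 0.566, p₀ = 0.334.
PN = (p₁ − p₀)/p₁ = (0.566 − 0.334) / 0.566 ≈ 0.40989.
Attributable cases ≈ PN × (exposed cases) = 0.40989 × 1551 ≈ 635.75.

about 636 cases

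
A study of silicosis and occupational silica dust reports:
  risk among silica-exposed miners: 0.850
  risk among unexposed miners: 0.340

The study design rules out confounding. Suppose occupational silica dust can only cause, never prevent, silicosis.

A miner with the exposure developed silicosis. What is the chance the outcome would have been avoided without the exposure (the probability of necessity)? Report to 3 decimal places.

Let p₁ = 0.85, p₀ = 0.34.
Under exogeneity and monotonicity, PN = (p₁ − p₀) / p₁.
PN = (0.85 − 0.34) / 0.85 = 0.51 / 0.85 ≈ 0.6000

PN ≈ 0.600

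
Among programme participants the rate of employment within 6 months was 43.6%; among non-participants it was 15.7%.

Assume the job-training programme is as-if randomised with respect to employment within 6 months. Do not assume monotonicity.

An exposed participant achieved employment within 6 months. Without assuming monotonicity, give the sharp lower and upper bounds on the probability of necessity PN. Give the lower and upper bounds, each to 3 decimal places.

p₁ = 0.436, p₀ = 0.157.
Under exogeneity alone the bounds on PN are max{0,(p₁−p₀)/p₁} ≤ PN ≤ min{1,(1−p₀)/p₁}.
  lower = (p₁ − p₀)/p₁ = 0.279 / 0.436 ≈ 0.6399
  upper = min{1, (1 − p₀)/p₁} = 0.843 / 0.436 ≈ 1.9335 → capped at 1

0.640 ≤ PN ≤ 1.000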